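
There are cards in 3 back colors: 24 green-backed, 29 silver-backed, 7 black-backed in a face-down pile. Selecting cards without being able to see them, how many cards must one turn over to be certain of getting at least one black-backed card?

54

The worst case draws every non-black-backed card first: 24 + 29 = 53.
The next draw is then forced to be black-backed, giving 53 + 1 = 54.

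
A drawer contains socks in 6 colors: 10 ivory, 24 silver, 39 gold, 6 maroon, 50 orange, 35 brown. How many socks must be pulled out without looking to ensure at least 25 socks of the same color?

In the worst case we take at most 24 of each color, but all 10 ivory and all 6 maroon (fewer than 24), giving 10 + 24 + 24 + 6 + 24 + 24 = 112.
One more sock then forces some color to 25, so 112 + 1 = 113.

113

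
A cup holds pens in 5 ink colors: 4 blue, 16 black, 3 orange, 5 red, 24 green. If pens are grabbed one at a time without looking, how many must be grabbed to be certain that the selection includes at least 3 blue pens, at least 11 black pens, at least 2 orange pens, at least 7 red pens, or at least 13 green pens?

31

The worst case stops just short of every target: 2 blue, 10 black, 1 orange, all 5 red, 12 green — 2 + 10 + 1 + 5 + 12 = 30 pens.
One more pen must push some ink color to its target, so 30 + 1 = 31.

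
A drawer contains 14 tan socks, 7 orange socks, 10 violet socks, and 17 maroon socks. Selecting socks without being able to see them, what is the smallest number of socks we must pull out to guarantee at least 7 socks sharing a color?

25

Treat the 4 colors as pigeonholes.
The worst case takes 6 socks of each color without reaching 7 of any: 4 × 6 = 24.
The next sock must bring some color to 7, so 24 + 1 = 25.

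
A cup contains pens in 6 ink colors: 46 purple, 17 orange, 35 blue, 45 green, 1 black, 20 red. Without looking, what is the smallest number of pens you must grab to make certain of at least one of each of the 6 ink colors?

164

The hardest ink color to obtain is black: we could draw every other pen first — 164 − 1 = 163 pens — without a single black one.
The next draw must be black, so 163 + 1 = 164.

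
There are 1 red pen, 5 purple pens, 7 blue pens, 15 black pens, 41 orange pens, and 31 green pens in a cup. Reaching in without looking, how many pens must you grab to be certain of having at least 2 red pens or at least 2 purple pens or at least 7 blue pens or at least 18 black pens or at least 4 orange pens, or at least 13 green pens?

The worst case stops just short of every target: 1 red, 1 purple, 6 blue, all 15 black, 3 orange, 12 green — 1 + 1 + 6 + 15 + 3 + 12 = 38 pens.
One more pen must push some ink color to its target, so 38 + 1 = 39.

39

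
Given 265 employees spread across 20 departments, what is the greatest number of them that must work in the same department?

14

The 265 employees fall into 20 departments.
If each of the 20 departments held at most 13, the total would be at most 20 × 13 = 260 < 265, a contradiction.
So at least one holds ⌈265/20⌉ = 14.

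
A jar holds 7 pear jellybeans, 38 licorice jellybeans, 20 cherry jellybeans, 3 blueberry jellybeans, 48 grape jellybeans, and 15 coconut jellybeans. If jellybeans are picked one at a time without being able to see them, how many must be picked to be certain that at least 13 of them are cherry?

124

The worst case draws every non-cherry jellybean first: 7 + 38 + 3 + 48 + 15 = 111.
The next 13 draws are then forced to be cherry, giving 111 + 13 = 124.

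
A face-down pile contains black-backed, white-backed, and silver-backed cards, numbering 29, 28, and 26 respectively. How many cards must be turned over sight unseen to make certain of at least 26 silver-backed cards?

83

To avoid silver-backed cards as long as possible, exhaust the other 2 back colors first.
The worst case draws every non-silver-backed card first: 29 + 28 = 57.
The next 26 draws are then forced to be silver-backed, giving 57 + 26 = 83.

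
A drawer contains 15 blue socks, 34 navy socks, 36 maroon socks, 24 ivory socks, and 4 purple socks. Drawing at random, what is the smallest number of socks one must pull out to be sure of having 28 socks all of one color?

98

Treat the 5 colors as pigeonholes.
In the worst case we take at most 27 of each color, but all 15 blue, all 24 ivory, and all 4 purple (fewer than 27), giving 15 + 27 + 27 + 24 + 4 = 97.
One more sock then forces some color to 28, so 97 + 1 = 98.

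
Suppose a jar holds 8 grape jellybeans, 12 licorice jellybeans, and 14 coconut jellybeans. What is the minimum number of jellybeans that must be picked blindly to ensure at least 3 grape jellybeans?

29

To avoid grape jellybeans as long as possible, exhaust the other 2 flavors first.
The worst case draws every non-grape jellybean first: 12 + 14 = 26.
The next 3 draws are then forced to be grape, giving 26 + 3 = 29.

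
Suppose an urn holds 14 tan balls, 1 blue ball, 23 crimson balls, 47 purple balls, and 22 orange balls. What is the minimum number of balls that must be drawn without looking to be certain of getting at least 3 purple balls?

63

The worst case draws every non-purple ball first: 14 + 1 + 23 + 22 = 60.
The next 3 draws are then forced to be purple, giving 60 + 3 = 63.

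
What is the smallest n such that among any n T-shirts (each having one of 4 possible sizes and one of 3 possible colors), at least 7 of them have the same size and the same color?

73

There are 4 × 3 = 12 (size, color) combinations acting as pigeonholes.
With 12 × 6 = 72 T-shirts we could place exactly 6 in each, with no (size, color) pair reaching 7.
One more forces some (size, color) pair to hold 7, so 72 + 1 = 73.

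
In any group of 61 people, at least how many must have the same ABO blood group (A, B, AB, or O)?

The 61 people fall into 4 ABO blood groups.
If each of the 4 ABO blood groups held at most 15, the total would be at most 4 × 15 = 60 < 61, a contradiction.
So at least one holds ⌈61/4⌉ = 16.

16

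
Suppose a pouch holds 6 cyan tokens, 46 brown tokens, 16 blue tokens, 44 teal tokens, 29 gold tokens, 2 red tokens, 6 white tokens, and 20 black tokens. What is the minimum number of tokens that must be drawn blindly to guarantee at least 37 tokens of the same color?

152

Treat the 8 colors as pigeonholes.
In the worst case we take at most 36 of each color, but all 6 cyan, all 16 blue, all 29 gold, all 2 red, all 6 white, and all 20 black (fewer than 36), giving 6 + 36 + 16 + 36 + 29 + 2 + 6 + 20 = 151.
One more token then forces some color to 37, so 151 + 1 = 152.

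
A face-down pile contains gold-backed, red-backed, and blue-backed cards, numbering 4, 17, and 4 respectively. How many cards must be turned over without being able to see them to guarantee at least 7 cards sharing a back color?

15

In the worst case we take at most 6 of each back color, but all 4 gold-backed and all 4 blue-backed (fewer than 6), giving 4 + 6 + 4 = 14.
One more card then forces some back color to 7, so 14 + 1 = 15.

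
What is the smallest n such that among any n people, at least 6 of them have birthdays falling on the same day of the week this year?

36

There are 7 days of the week acting as pigeonholes.
With 7 × 5 = 35 people we could place exactly 5 in each, with no class reaching 6.
One more forces some class to hold 6, so 35 + 1 = 36.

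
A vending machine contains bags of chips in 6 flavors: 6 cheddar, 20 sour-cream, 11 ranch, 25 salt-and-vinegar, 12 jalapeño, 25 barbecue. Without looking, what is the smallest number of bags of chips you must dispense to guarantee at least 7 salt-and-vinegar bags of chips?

The worst case draws every non-salt-and-vinegar bag of chips first: 6 + 20 + 11 + 12 + 25 = 74.
The next 7 draws are then forced to be salt-and-vinegar, giving 74 + 7 = 81.

81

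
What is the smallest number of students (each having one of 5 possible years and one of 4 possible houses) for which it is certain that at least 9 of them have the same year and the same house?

There are 5 × 4 = 20 (year, house) combinations acting as pigeonholes.
With 20 × 8 = 160 students we could place exactly 8 in each, with no (year, house) pair reaching 9.
One more forces some (year, house) pair to hold 9, so 160 + 1 = 161.

161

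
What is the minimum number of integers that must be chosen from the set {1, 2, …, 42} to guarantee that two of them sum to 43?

22

Partition {1, …, 42} into 21 pairs: {1,42}, {2,41}, …, {21,22}.
Choosing 21 integers — say the integers 1 through 21 — takes one from each pair and avoids the property.
Choosing 22 forces two into the same pair by pigeonhole, and those sum to 43. So 22.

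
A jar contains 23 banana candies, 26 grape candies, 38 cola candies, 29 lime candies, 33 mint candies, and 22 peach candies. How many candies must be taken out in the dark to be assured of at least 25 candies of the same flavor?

142

Treat the 6 flavors as pigeonholes.
In the worst case we take at most 24 of each flavor, but all 23 banana and all 22 peach (fewer than 24), giving 23 + 24 + 24 + 24 + 24 + 22 = 141.
One more candy then forces some flavor to 25, so 141 + 1 = 142.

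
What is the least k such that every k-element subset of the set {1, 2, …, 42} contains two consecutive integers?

22

Partition {1, …, 42} into 21 pairs: {1,2}, {3,4}, …, {41,42}.
Choosing 21 integers — say the 21 even numbers 2, 4, …, 42 — takes one from each pair and avoids the property.
Choosing 22 forces two into the same pair by pigeonhole, and those are consecutive. So 22.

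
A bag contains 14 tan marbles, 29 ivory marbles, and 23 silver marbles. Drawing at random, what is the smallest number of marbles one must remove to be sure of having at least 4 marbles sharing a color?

10

Treat the 3 colors as pigeonholes.
The worst case takes 3 marbles of each color without reaching 4 of any: 3 × 3 = 9.
The next marble must bring some color to 4, so 9 + 1 = 10.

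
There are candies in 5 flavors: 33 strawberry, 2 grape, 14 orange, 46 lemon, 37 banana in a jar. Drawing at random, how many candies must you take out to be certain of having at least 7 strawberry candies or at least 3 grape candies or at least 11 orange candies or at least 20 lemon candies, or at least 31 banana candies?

Each of the 5 flavors has its own threshold; avoid all of them simultaneously.
The worst case stops just short of every target: 6 strawberry, 2 grape, 10 orange, 19 lemon, 30 banana — 6 + 2 + 10 + 19 + 30 = 67 candies.
One more candy must push some flavor to its target, so 67 + 1 = 68.

68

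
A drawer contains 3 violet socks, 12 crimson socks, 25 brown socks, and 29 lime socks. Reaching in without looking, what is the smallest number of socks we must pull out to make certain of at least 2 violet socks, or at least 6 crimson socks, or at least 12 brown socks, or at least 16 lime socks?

Each of the 4 colors has its own threshold; avoid all of them simultaneously.
The worst case stops just short of every target: 1 violet, 5 crimson, 11 brown, 15 lime — 1 + 5 + 11 + 15 = 32 socks.
One more sock must push some color to its target, so 32 + 1 = 33.

33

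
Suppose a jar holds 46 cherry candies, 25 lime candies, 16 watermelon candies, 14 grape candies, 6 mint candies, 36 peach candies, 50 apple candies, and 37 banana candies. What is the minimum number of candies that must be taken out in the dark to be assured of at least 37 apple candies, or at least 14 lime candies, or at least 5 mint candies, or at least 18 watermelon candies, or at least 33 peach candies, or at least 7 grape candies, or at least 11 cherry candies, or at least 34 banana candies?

The worst case stops just short of every target: 10 cherry, 13 lime, all 16 watermelon, 6 grape, 4 mint, 32 peach, 36 apple, 33 banana — 10 + 13 + 16 + 6 + 4 + 32 + 36 + 33 = 150 candies.
One more candy must push some flavor to its target, so 150 + 1 = 151.

151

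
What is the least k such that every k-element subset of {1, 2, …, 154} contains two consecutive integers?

Partition {1, …, 154} into 77 pairs: {1,2}, {3,4}, …, {153,154}.
Choosing 77 integers — say the 77 even numbers 2, 4, …, 154 — takes one from each pair and avoids the property.
Choosing 78 forces two into the same pair by pigeonhole, and those are consecutive. So 78.

78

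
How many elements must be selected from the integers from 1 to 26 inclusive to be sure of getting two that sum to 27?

14

Partition {1, …, 26} into 13 pairs: {1,26}, {2,25}, …, {13,14}.
Choosing 13 integers — say the integers 1 through 13 — takes one from each pair and avoids the property.
Choosing 14 forces two into the same pair by pigeonhole, and those sum to 27. So 14.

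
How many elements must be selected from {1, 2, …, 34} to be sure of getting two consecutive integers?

Partition {1, …, 34} into 17 pairs: {1,2}, {3,4}, …, {33,34}.
Choosing 17 integers — say the 17 even numbers 2, 4, …, 34 — takes one from each pair and avoids the property.
Choosing 18 forces two into the same pair by pigeonhole, and those are consecutive. So 18.

18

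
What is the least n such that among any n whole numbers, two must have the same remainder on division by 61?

62

Two integers differ by a multiple of 61 exactly when they share a remainder mod 61.
There are 61 residue classes mod 61, so 61 integers can all lie in distinct classes.
One more integer must repeat a residue, giving a difference divisible by 61. So n = 61 + 1 = 62.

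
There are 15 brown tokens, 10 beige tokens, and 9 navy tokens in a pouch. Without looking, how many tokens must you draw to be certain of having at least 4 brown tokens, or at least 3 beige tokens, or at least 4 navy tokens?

9

The worst case stops just short of every target: 3 brown, 2 beige, 3 navy — 3 + 2 + 3 = 8 tokens.
One more token must push some color to its target, so 8 + 1 = 9.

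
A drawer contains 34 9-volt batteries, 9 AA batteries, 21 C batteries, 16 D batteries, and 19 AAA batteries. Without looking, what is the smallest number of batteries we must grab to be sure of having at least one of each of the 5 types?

The hardest type to obtain is AA: we could draw every other battery first — 99 − 9 = 90 batteries — without a single AA one.
The next draw must be AA, so 90 + 1 = 91.

91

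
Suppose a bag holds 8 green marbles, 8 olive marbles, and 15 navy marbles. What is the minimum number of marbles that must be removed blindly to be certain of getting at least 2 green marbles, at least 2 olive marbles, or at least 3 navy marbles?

5

Each of the 3 colors has its own threshold; avoid all of them simultaneously.
The worst case stops just short of every target: 1 green, 1 olive, 2 navy — 1 + 1 + 2 = 4 marbles.
One more marble must push some color to its target, so 4 + 1 = 5.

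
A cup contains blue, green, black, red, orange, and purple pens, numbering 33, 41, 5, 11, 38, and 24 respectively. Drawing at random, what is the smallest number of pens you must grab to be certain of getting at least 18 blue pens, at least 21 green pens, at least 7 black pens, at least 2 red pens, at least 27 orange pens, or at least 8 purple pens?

77

The worst case stops just short of every target: 17 blue, 20 green, all 5 black, 1 red, 26 orange, 7 purple — 17 + 20 + 5 + 1 + 26 + 7 = 76 pens.
One more pen must push some ink color to its target, so 76 + 1 = 77.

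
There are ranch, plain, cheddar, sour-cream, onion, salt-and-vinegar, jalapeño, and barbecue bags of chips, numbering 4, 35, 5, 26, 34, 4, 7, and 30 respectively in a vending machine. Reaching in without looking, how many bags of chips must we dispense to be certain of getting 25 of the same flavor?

In the worst case we take at most 24 of each flavor, but all 4 ranch, all 5 cheddar, all 4 salt-and-vinegar, and all 7 jalapeño (fewer than 24), giving 4 + 24 + 5 + 24 + 24 + 4 + 7 + 24 = 116.
One more bag of chips then forces some flavor to 25, so 116 + 1 = 117.

117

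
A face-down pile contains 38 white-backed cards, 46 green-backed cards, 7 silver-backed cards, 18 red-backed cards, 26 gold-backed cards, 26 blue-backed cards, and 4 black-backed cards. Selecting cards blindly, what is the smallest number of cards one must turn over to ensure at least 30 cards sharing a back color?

In the worst case we take at most 29 of each back color, but all 7 silver-backed, all 18 red-backed, all 26 gold-backed, all 26 blue-backed, and all 4 black-backed (fewer than 29), giving 29 + 29 + 7 + 18 + 26 + 26 + 4 = 139.
One more card then forces some back color to 30, so 139 + 1 = 140.

140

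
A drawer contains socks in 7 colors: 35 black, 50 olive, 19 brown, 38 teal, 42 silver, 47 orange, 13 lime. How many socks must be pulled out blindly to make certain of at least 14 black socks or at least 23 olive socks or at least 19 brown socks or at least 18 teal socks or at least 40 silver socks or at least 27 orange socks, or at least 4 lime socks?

The worst case stops just short of every target: 13 black, 22 olive, 18 brown, 17 teal, 39 silver, 26 orange, 3 lime — 13 + 22 + 18 + 17 + 39 + 26 + 3 = 138 socks.
One more sock must push some color to its target, so 138 + 1 = 139.

139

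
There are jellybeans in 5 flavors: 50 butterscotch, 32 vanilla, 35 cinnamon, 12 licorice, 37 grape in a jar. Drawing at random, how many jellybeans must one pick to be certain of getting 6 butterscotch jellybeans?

122

To avoid butterscotch jellybeans as long as possible, exhaust the other 4 flavors first.
The worst case draws every non-butterscotch jellybean first: 32 + 35 + 12 + 37 = 116.
The next 6 draws are then forced to be butterscotch, giving 116 + 6 = 122.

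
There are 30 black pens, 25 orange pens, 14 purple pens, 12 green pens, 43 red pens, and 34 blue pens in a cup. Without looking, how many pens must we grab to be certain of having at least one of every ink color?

The hardest ink color to obtain is green: we could draw every other pen first — 158 − 12 = 146 pens — without a single green one.
The next draw must be green, so 146 + 1 = 147.

147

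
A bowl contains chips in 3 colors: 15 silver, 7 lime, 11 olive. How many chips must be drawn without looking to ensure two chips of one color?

The worst case takes 1 chip of each color without reaching 2 of any: 3 × 1 = 3.
The next chip must bring some color to 2, so 3 + 1 = 4.

4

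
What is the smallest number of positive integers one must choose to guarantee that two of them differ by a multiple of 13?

14

Use the pigeonhole principle on residue classes: two integers differ by a multiple of 13 exactly when they share a remainder mod 13.
There are 13 residue classes mod 13, so 13 integers can all lie in distinct classes.
One more integer must repeat a residue, giving a difference divisible by 13. So n = 13 + 1 = 14.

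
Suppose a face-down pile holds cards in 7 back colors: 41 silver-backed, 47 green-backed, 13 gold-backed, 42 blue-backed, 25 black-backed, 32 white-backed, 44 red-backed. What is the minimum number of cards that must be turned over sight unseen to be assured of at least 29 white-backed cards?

The worst case draws every non-white-backed card first: 41 + 47 + 13 + 42 + 25 + 44 = 212.
The next 29 draws are then forced to be white-backed, giving 212 + 29 = 241.

241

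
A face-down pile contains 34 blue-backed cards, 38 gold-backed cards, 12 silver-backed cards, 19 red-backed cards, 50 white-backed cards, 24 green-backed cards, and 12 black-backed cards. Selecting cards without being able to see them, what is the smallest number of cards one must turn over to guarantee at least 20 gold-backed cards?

The worst case draws every non-gold-backed card first: 34 + 12 + 19 + 50 + 24 + 12 = 151.
The next 20 draws are then forced to be gold-backed, giving 151 + 20 = 171.

171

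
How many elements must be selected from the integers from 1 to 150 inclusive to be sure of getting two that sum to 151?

76

Partition {1, …, 150} into 75 pairs: {1,150}, {2,149}, …, {75,76}.
Choosing 75 integers — say the integers 1 through 75 — takes one from each pair and avoids the property.
Choosing 76 forces two into the same pair by pigeonhole, and those sum to 151. So 76.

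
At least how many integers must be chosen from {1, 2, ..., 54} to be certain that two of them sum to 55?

Partition {1, …, 54} into 27 pairs: {1,54}, {2,53}, …, {27,28}.
Choosing 27 integers — say the integers 1 through 27 — takes one from each pair and avoids the property.
Choosing 28 forces two into the same pair by pigeonhole, and those sum to 55. So 28.

28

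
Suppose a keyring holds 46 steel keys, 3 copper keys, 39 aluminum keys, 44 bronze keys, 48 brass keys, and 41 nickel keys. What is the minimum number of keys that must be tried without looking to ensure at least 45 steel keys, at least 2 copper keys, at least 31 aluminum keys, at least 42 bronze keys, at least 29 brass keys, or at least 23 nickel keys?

Each of the 6 types has its own threshold; avoid all of them simultaneously.
The worst case stops just short of every target: 44 steel, 1 copper, 30 aluminum, 41 bronze, 28 brass, 22 nickel — 44 + 1 + 30 + 41 + 28 + 22 = 166 keys.
One more key must push some type to its target, so 166 + 1 = 167.

167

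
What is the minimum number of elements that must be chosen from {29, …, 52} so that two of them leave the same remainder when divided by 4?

Group the integers by remainder mod 4; there are 4 residue classes, each nonempty in this range.
Choosing one from each class (4 integers) avoids any shared remainder.
One more choice must repeat a class, so two differ by a multiple of 4. Hence 4 + 1 = 5.

5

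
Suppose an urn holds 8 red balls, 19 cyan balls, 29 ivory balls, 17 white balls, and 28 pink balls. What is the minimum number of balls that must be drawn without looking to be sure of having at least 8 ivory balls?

The worst case draws every non-ivory ball first: 8 + 19 + 17 + 28 = 72.
The next 8 draws are then forced to be ivory, giving 72 + 8 = 80.

80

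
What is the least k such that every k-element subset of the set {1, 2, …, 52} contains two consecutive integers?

27

Partition {1, …, 52} into 26 pairs: {1,2}, {3,4}, …, {51,52}.
Choosing 26 integers — say the 26 even numbers 2, 4, …, 52 — takes one from each pair and avoids the property.
Choosing 27 forces two into the same pair by pigeonhole, and those are consecutive. So 27.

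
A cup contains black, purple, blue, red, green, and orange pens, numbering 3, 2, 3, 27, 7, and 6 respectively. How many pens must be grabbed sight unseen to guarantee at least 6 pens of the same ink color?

In the worst case we take at most 5 of each ink color, but all 3 black, all 2 purple, and all 3 blue (fewer than 5), giving 3 + 2 + 3 + 5 + 5 + 5 = 23.
One more pen then forces some ink color to 6, so 23 + 1 = 24.

24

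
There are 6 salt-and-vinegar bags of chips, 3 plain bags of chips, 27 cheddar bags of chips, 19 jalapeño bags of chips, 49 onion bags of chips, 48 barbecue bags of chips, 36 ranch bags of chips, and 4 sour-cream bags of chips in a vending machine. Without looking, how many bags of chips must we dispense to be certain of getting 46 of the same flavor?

186

In the worst case we take at most 45 of each flavor, but all 6 salt-and-vinegar, all 3 plain, all 27 cheddar, all 19 jalapeño, all 36 ranch, and all 4 sour-cream (fewer than 45), giving 6 + 3 + 27 + 19 + 45 + 45 + 36 + 4 = 185.
One more bag of chips then forces some flavor to 46, so 185 + 1 = 186.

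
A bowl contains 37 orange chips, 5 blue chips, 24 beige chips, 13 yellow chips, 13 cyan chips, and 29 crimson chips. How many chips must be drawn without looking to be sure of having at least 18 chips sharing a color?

83

In the worst case we take at most 17 of each color, but all 5 blue, all 13 yellow, and all 13 cyan (fewer than 17), giving 17 + 5 + 17 + 13 + 13 + 17 = 82.
One more chip then forces some color to 18, so 82 + 1 = 83.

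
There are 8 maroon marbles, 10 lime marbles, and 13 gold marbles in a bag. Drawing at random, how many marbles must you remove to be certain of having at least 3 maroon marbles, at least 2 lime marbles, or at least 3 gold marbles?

6

The worst case stops just short of every target: 2 maroon, 1 lime, 2 gold — 2 + 1 + 2 = 5 marbles.
One more marble must push some color to its target, so 5 + 1 = 6.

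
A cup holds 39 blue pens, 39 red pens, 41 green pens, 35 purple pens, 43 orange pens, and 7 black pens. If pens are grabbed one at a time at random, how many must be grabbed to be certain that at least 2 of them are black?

The worst case draws every non-black pen first: 39 + 39 + 41 + 35 + 43 = 197.
The next 2 draws are then forced to be black, giving 197 + 2 = 199.

199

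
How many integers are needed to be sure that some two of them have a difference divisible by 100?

101

Two integers differ by a multiple of 100 exactly when they share a remainder mod 100.
There are 100 residue classes mod 100, so 100 integers can all lie in distinct classes.
One more integer must repeat a residue, giving a difference divisible by 100. So n = 100 + 1 = 101.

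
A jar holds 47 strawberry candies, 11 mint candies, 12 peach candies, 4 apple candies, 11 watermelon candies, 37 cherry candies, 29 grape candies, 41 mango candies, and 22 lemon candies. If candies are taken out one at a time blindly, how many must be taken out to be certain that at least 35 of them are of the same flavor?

In the worst case we take at most 34 of each flavor, but all 11 mint, all 12 peach, all 4 apple, all 11 watermelon, all 29 grape, and all 22 lemon (fewer than 34), giving 34 + 11 + 12 + 4 + 11 + 34 + 29 + 34 + 22 = 191.
One more candy then forces some flavor to 35, so 191 + 1 = 192.

192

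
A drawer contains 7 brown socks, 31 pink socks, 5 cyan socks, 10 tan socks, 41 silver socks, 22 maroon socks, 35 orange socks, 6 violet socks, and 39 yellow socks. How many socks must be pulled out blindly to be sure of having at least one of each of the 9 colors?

192

The hardest color to obtain is cyan: we could draw every other sock first — 196 − 5 = 191 socks — without a single cyan one.
The next draw must be cyan, so 191 + 1 = 192.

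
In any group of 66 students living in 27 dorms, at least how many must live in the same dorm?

3

The 66 students fall into 27 dorms.
If each of the 27 dorms held at most 2, the total would be at most 27 × 2 = 54 < 66, a contradiction.
So at least one holds ⌈66/27⌉ = 3.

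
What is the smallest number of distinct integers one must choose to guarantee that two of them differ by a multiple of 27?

28

Two integers differ by a multiple of 27 exactly when they share a remainder mod 27.
There are 27 residue classes mod 27, so 27 integers can all lie in distinct classes.
One more integer must repeat a residue, giving a difference divisible by 27. So n = 27 + 1 = 28.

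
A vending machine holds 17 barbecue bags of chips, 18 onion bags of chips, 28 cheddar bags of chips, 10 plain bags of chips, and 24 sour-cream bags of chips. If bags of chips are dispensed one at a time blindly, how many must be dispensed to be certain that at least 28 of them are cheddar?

97

To avoid cheddar bags of chips as long as possible, exhaust the other 4 flavors first.
The worst case draws every non-cheddar bag of chips first: 17 + 18 + 10 + 24 = 69.
The next 28 draws are then forced to be cheddar, giving 69 + 28 = 97.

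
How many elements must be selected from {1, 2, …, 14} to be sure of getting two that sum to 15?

8

Partition {1, …, 14} into 7 pairs: {1,14}, {2,13}, …, {7,8}.
Choosing 7 integers — say the integers 1 through 7 — takes one from each pair and avoids the property.
Choosing 8 forces two into the same pair by pigeonhole, and those sum to 15. So 8.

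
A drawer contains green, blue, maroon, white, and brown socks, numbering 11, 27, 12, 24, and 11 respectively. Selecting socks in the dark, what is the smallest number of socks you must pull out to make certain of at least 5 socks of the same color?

Treat the 5 colors as pigeonholes.
The worst case takes 4 socks of each color without reaching 5 of any: 5 × 4 = 20.
The next sock must bring some color to 5, so 20 + 1 = 21.

21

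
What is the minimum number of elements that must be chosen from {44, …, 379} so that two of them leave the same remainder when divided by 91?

92

Group the integers by remainder mod 91; there are 91 residue classes, each nonempty in this range.
Choosing one from each class (91 integers) avoids any shared remainder.
One more choice must repeat a class, so two differ by a multiple of 91. Hence 91 + 1 = 92.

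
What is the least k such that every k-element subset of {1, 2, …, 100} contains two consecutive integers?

51

Partition {1, …, 100} into 50 pairs: {1,2}, {3,4}, …, {99,100}.
Choosing 50 integers — say the 50 even numbers 2, 4, …, 100 — takes one from each pair and avoids the property.
Choosing 51 forces two into the same pair by pigeonhole, and those are consecutive. So 51.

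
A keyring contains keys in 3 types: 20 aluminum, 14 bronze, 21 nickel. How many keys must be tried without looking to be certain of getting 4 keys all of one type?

Treat the 3 types as pigeonholes.
The worst case takes 3 keys of each type without reaching 4 of any: 3 × 3 = 9.
The next key must bring some type to 4, so 9 + 1 = 10.

10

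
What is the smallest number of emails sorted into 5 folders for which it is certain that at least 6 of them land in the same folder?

There are 5 folders acting as pigeonholes.
With 5 × 5 = 25 emails we could place exactly 5 in each, with no class reaching 6.
One more forces some class to hold 6, so 25 + 1 = 26.

26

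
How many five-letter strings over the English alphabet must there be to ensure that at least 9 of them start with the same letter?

There are 26 possible first letters acting as pigeonholes.
With 26 × 8 = 208 five-letter strings over the English alphabet we could place exactly 8 in each, with no class reaching 9.
One more forces some class to hold 9, so 208 + 1 = 209.

209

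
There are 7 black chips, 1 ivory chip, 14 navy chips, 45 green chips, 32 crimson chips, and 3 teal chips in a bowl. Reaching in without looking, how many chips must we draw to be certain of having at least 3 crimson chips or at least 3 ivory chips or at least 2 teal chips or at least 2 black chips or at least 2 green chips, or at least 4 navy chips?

The worst case stops just short of every target: 1 black, all 1 ivory, 3 navy, 1 green, 2 crimson, 1 teal — 1 + 1 + 3 + 1 + 2 + 1 = 9 chips.
One more chip must push some color to its target, so 9 + 1 = 10.

10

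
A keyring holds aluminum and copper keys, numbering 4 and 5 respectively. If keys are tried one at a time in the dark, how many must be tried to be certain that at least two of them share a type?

The worst case takes 1 key of each type without reaching 2 of any: 2 × 1 = 2.
The next key must bring some type to 2, so 2 + 1 = 3.

3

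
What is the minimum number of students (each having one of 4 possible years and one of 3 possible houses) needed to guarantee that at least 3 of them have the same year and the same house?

There are 4 × 3 = 12 (year, house) combinations acting as pigeonholes.
With 12 × 2 = 24 students we could place exactly 2 in each, with no (year, house) pair reaching 3.
One more forces some (year, house) pair to hold 3, so 24 + 1 = 25.

25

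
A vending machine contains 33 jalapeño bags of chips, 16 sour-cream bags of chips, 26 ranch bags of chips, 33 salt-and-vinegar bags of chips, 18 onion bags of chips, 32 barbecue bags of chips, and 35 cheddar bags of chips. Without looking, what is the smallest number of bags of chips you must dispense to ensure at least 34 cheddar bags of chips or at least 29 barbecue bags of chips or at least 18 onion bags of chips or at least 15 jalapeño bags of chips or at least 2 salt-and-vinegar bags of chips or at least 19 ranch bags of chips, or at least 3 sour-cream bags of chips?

The worst case stops just short of every target: 14 jalapeño, 2 sour-cream, 18 ranch, 1 salt-and-vinegar, 17 onion, 28 barbecue, 33 cheddar — 14 + 2 + 18 + 1 + 17 + 28 + 33 = 113 bags of chips.
One more bag of chips must push some flavor to its target, so 113 + 1 = 114.

114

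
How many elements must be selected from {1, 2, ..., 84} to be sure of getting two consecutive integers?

43

Partition {1, …, 84} into 42 pairs: {1,2}, {3,4}, …, {83,84}.
Choosing 42 integers — say the 42 even numbers 2, 4, …, 84 — takes one from each pair and avoids the property.
Choosing 43 forces two into the same pair by pigeonhole, and those are consecutive. So 43.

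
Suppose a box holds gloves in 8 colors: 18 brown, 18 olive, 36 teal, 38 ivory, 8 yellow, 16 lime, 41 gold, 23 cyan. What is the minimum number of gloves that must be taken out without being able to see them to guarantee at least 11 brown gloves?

The worst case draws every non-brown glove first: 18 + 36 + 38 + 8 + 16 + 41 + 23 = 180.
The next 11 draws are then forced to be brown, giving 180 + 11 = 191.

191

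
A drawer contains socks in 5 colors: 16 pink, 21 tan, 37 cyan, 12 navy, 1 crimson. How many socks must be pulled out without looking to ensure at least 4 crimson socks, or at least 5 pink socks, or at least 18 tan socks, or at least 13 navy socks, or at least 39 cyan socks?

The worst case stops just short of every target: 4 pink, 17 tan, all 37 cyan, 12 navy, all 1 crimson — 4 + 17 + 37 + 12 + 1 = 71 socks.
One more sock must push some color to its target, so 71 + 1 = 72.

72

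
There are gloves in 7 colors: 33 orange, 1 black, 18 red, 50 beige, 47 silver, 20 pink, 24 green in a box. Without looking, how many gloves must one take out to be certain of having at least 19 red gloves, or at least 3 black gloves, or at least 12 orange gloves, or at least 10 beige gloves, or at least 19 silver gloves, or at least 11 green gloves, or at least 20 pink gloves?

The worst case stops just short of every target: 11 orange, all 1 black, 18 red, 9 beige, 18 silver, 19 pink, 10 green — 11 + 1 + 18 + 9 + 18 + 19 + 10 = 86 gloves.
One more glove must push some color to its target, so 86 + 1 = 87.

87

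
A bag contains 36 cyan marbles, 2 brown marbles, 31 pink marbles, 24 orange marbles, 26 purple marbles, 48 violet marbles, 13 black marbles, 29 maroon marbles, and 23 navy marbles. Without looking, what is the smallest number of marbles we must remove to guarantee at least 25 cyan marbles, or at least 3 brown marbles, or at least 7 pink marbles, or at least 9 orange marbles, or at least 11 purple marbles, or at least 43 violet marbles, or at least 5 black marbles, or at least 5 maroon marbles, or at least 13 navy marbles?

113

The worst case stops just short of every target: 24 cyan, 2 brown, 6 pink, 8 orange, 10 purple, 42 violet, 4 black, 4 maroon, 12 navy — 24 + 2 + 6 + 8 + 10 + 42 + 4 + 4 + 12 = 112 marbles.
One more marble must push some color to its target, so 112 + 1 = 113.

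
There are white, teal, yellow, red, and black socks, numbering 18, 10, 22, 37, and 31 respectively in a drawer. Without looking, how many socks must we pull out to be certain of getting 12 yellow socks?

108

To avoid yellow socks as long as possible, exhaust the other 4 colors first.
The worst case draws every non-yellow sock first: 18 + 10 + 37 + 31 = 96.
The next 12 draws are then forced to be yellow, giving 96 + 12 = 108.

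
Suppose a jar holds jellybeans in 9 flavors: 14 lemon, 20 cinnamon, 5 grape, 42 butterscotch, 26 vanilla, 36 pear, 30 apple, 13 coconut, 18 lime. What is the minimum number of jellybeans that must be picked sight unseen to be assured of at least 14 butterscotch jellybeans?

To avoid butterscotch jellybeans as long as possible, exhaust the other 8 flavors first.
The worst case draws every non-butterscotch jellybean first: 14 + 20 + 5 + 26 + 36 + 30 + 13 + 18 = 162.
The next 14 draws are then forced to be butterscotch, giving 162 + 14 = 176.

176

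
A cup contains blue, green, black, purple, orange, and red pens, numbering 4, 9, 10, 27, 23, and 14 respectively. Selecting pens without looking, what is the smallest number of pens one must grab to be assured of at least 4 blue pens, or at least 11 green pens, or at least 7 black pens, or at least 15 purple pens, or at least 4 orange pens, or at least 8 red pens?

Each of the 6 ink colors has its own threshold; avoid all of them simultaneously.
The worst case stops just short of every target: 3 blue, all 9 green, 6 black, 14 purple, 3 orange, 7 red — 3 + 9 + 6 + 14 + 3 + 7 = 42 pens.
One more pen must push some ink color to its target, so 42 + 1 = 43.

43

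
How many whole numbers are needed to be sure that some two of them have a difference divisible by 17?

Two integers differ by a multiple of 17 exactly when they share a remainder mod 17.
There are 17 residue classes mod 17, so 17 integers can all lie in distinct classes.
One more integer must repeat a residue, giving a difference divisible by 17. So n = 17 + 1 = 18.

18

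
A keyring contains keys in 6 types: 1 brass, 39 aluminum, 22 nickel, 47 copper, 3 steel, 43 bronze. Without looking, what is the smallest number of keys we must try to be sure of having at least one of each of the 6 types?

155

The hardest type to obtain is brass: we could draw every other key first — 155 − 1 = 154 keys — without a single brass one.
The next draw must be brass, so 154 + 1 = 155.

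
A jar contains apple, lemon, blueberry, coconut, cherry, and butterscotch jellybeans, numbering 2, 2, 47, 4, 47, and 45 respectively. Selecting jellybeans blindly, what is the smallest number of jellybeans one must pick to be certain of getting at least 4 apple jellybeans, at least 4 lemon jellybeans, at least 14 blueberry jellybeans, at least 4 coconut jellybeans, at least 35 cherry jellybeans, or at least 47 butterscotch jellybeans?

Each of the 6 flavors has its own threshold; avoid all of them simultaneously.
The worst case stops just short of every target: all 2 apple, all 2 lemon, 13 blueberry, 3 coconut, 34 cherry, all 45 butterscotch — 2 + 2 + 13 + 3 + 34 + 45 = 99 jellybeans.
One more jellybean must push some flavor to its target, so 99 + 1 = 100.

100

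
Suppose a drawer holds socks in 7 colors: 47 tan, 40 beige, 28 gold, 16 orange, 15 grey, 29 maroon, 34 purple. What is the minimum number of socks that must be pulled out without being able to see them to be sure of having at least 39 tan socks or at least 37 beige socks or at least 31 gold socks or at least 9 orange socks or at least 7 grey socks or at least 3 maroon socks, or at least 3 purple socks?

The worst case stops just short of every target: 38 tan, 36 beige, all 28 gold, 8 orange, 6 grey, 2 maroon, 2 purple — 38 + 36 + 28 + 8 + 6 + 2 + 2 = 120 socks.
One more sock must push some color to its target, so 120 + 1 = 121.

121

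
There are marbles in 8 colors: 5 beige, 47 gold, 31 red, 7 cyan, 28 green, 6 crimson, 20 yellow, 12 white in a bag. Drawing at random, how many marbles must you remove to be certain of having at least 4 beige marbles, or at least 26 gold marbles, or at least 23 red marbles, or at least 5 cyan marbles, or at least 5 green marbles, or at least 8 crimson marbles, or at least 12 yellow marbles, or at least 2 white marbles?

77

The worst case stops just short of every target: 3 beige, 25 gold, 22 red, 4 cyan, 4 green, all 6 crimson, 11 yellow, 1 white — 3 + 25 + 22 + 4 + 4 + 6 + 11 + 1 = 76 marbles.
One more marble must push some color to its target, so 76 + 1 = 77.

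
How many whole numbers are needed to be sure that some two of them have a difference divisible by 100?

101

Two integers differ by a multiple of 100 exactly when they share a remainder mod 100.
There are 100 residue classes mod 100, so 100 integers can all lie in distinct classes.
One more integer must repeat a residue, giving a difference divisible by 100. So n = 100 + 1 = 101.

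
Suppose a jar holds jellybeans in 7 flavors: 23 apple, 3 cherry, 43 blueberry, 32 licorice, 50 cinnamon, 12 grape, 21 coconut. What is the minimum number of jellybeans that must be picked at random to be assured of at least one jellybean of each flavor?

The hardest flavor to obtain is cherry: we could draw every other jellybean first — 184 − 3 = 181 jellybeans — without a single cherry one.
The next draw must be cherry, so 181 + 1 = 182.

182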